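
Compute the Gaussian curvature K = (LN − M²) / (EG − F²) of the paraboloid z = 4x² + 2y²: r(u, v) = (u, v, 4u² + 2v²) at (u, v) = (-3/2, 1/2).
K = 32/22201

Coefficients of the first fundamental form: E = 64*u^2 + 1, F = 32*u*v, G = 16*v^2 + 1.
Coefficients of the second fundamental form: L = 8/sqrt(64*u^2 + 16*v^2 + 1), M = 0, N = 4/sqrt(64*u^2 + 16*v^2 + 1).
Assemble K = (LN − M²)/(EG − F²) = 32/(4096*u^4 + 2048*u^2*v^2 + 128*u^2 + 256*v^4 + 32*v^2 + 1). At (u, v) = (-3/2, 1/2): K = 32/22201.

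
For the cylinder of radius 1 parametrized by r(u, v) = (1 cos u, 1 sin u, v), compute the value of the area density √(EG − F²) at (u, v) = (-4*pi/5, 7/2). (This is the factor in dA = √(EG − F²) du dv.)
√(EG − F²)|_{(-4*pi/5, 7/2)} = 1

E = 1, F = 0, G = 1, so EG − F² = 1. Taking the positive square root: √(EG − F²) = 1. At (u, v) = (-4*pi/5, 7/2): 1.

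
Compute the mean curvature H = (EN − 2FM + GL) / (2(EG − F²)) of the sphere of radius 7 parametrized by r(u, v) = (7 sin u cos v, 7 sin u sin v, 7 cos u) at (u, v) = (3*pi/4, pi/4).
H = -1/7

With E = 49, F = 0, G = 49*sin(u)^2, L = -7*sin(u)/Abs(sin(u)), M = 0, N = -7*sin(u)^3/Abs(sin(u)), assemble
  H = (EN − 2FM + GL) / (2(EG − F²)) = -sin(u)/(7*Abs(sin(u))).
At (u, v) = (3*pi/4, pi/4): H = -1/7.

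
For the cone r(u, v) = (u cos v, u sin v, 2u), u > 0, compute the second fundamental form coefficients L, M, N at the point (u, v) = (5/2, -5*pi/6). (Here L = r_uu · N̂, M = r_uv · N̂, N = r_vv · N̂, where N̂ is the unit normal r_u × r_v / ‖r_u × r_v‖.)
L = 0;  M = 0;  N = sqrt(5)

Compute the unit normal N̂(u, v) = (-2*sqrt(5)*u*cos(v)/(5*Abs(u)), -2*sqrt(5)*u*sin(v)/(5*Abs(u)), sqrt(5)*u/(5*Abs(u))), and the second partials r_uu, r_uv, r_vv. Take dot products:
  L(u, v) = r_uu · N̂ = 0,
  M(u, v) = r_uv · N̂ = 0,
  N(u, v) = r_vv · N̂ = 2*sqrt(5)*u^2/(5*Abs(u)).
Evaluating at (u, v) = (5/2, -5*pi/6):
  L = 0, M = 0, N = sqrt(5).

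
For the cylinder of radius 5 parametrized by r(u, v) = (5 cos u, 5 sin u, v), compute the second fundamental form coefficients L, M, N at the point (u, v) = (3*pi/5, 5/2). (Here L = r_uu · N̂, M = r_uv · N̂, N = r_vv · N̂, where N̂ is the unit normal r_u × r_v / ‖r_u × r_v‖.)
L = -5;  M = 0;  N = 0

Compute the unit normal N̂(u, v) = (cos(u), sin(u), 0), and the second partials r_uu, r_uv, r_vv. Take dot products:
  L(u, v) = r_uu · N̂ = -5,
  M(u, v) = r_uv · N̂ = 0,
  N(u, v) = r_vv · N̂ = 0.
Evaluating at (u, v) = (3*pi/5, 5/2):
  L = -5, M = 0, N = 0.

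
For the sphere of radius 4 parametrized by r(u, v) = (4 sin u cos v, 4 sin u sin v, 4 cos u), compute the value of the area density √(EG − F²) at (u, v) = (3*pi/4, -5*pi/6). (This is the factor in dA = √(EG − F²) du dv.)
√(EG − F²)|_{(3*pi/4, -5*pi/6)} = 8*sqrt(2)

E = 16, F = 0, G = 16*sin(u)^2, so EG − F² = 256*sin(u)^2. Taking the positive square root: √(EG − F²) = 16*Abs(sin(u)). At (u, v) = (3*pi/4, -5*pi/6): 8*sqrt(2).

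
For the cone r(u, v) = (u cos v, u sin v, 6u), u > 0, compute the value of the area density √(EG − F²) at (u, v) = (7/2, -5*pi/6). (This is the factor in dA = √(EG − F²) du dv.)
√(EG − F²)|_{(7/2, -5*pi/6)} = 7*sqrt(37)/2

E = 37, F = 0, G = u^2, so EG − F² = 37*u^2. Taking the positive square root: √(EG − F²) = sqrt(37)*Abs(u). At (u, v) = (7/2, -5*pi/6): 7*sqrt(37)/2.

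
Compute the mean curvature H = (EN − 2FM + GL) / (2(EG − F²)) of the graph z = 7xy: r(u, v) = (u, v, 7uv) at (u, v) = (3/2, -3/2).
H = 3087*sqrt(886)/392498

With E = 49*v^2 + 1, F = 49*u*v, G = 49*u^2 + 1, L = 0, M = 7/sqrt(49*u^2 + 49*v^2 + 1), N = 0, assemble
  H = (EN − 2FM + GL) / (2(EG − F²)) = -343*u*v/(49*u^2 + 49*v^2 + 1)^(3/2).
At (u, v) = (3/2, -3/2): H = 3087*sqrt(886)/392498.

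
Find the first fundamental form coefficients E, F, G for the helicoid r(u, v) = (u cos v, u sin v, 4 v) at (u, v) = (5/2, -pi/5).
E = 1;  F = 0;  G = 89/4

Partials: r_u = (cos(v), sin(v), 0), r_v = (-u*sin(v), u*cos(v), 4). As functions of (u, v):
  E = r_u · r_u = 1,
  F = r_u · r_v = 0,
  G = r_v · r_v = u^2 + 16.
Evaluating at (u, v) = (5/2, -pi/5): E = 1, F = 0, G = 89/4.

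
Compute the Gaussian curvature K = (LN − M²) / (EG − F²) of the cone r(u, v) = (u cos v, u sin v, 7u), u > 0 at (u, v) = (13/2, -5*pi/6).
K = 0

Coefficients of the first fundamental form: E = 50, F = 0, G = u^2.
Coefficients of the second fundamental form: L = 0, M = 0, N = 7*sqrt(2)*u^2/(10*Abs(u)).
Assemble K = (LN − M²)/(EG − F²) = 0. At (u, v) = (13/2, -5*pi/6): K = 0.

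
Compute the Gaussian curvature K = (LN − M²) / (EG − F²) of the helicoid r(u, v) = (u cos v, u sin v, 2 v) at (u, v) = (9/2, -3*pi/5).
K = -64/9409

Coefficients of the first fundamental form: E = 1, F = 0, G = u^2 + 4.
Coefficients of the second fundamental form: L = 0, M = -2/sqrt(u^2 + 4), N = 0.
Assemble K = (LN − M²)/(EG − F²) = -4/(u^2 + 4)^2. At (u, v) = (9/2, -3*pi/5): K = -64/9409.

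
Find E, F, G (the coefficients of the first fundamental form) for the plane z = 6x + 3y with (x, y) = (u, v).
E = 37;  F = 18;  G = 10

Compute partials: r_u = (1, 0, 6), r_v = (0, 1, 3). Then
  E = r_u · r_u = 37,
  F = r_u · r_v = 18,
  G = r_v · r_v = 10.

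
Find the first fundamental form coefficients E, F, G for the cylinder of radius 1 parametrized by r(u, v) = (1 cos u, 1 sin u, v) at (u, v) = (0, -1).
E = 1;  F = 0;  G = 1

Partials: r_u = (-sin(u), cos(u), 0), r_v = (0, 0, 1). As functions of (u, v):
  E = r_u · r_u = 1,
  F = r_u · r_v = 0,
  G = r_v · r_v = 1.
Evaluating at (u, v) = (0, -1): E = 1, F = 0, G = 1.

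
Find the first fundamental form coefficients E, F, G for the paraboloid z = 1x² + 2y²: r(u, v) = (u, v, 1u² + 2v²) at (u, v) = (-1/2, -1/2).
E = 2;  F = 2;  G = 5

Partials: r_u = (1, 0, 2*u), r_v = (0, 1, 4*v). As functions of (u, v):
  E = r_u · r_u = 4*u^2 + 1,
  F = r_u · r_v = 8*u*v,
  G = r_v · r_v = 16*v^2 + 1.
Evaluating at (u, v) = (-1/2, -1/2): E = 2, F = 2, G = 5.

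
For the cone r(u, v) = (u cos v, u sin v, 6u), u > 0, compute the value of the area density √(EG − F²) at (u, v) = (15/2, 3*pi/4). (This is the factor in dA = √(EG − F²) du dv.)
√(EG − F²)|_{(15/2, 3*pi/4)} = 15*sqrt(37)/2

E = 37, F = 0, G = u^2, so EG − F² = 37*u^2. Taking the positive square root: √(EG − F²) = sqrt(37)*Abs(u). At (u, v) = (15/2, 3*pi/4): 15*sqrt(37)/2.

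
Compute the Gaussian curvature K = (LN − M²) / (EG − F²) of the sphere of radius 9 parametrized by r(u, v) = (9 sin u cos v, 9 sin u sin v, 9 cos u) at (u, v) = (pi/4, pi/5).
K = 1/81

Coefficients of the first fundamental form: E = 81, F = 0, G = 81*sin(u)^2.
Coefficients of the second fundamental form: L = -9*sin(u)/Abs(sin(u)), M = 0, N = -9*sin(u)^3/Abs(sin(u)).
Assemble K = (LN − M²)/(EG − F²) = 1/81. At (u, v) = (pi/4, pi/5): K = 1/81.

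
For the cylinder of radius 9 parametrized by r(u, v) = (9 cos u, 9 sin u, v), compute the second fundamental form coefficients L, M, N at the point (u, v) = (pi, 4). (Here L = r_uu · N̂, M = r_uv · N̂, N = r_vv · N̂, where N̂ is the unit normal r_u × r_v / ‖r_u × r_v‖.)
L = -9;  M = 0;  N = 0

Compute the unit normal N̂(u, v) = (cos(u), sin(u), 0), and the second partials r_uu, r_uv, r_vv. Take dot products:
  L(u, v) = r_uu · N̂ = -9,
  M(u, v) = r_uv · N̂ = 0,
  N(u, v) = r_vv · N̂ = 0.
Evaluating at (u, v) = (pi, 4):
  L = -9, M = 0, N = 0.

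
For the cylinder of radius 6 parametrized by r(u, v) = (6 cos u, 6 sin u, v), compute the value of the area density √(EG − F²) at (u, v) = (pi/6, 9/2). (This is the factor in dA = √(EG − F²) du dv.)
√(EG − F²)|_{(pi/6, 9/2)} = 6

E = 36, F = 0, G = 1, so EG − F² = 36. Taking the positive square root: √(EG − F²) = 6. At (u, v) = (pi/6, 9/2): 6.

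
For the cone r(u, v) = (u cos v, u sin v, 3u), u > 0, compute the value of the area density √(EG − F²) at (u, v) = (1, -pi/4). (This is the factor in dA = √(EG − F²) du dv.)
√(EG − F²)|_{(1, -pi/4)} = sqrt(10)

E = 10, F = 0, G = u^2, so EG − F² = 10*u^2. Taking the positive square root: √(EG − F²) = sqrt(10)*Abs(u). At (u, v) = (1, -pi/4): sqrt(10).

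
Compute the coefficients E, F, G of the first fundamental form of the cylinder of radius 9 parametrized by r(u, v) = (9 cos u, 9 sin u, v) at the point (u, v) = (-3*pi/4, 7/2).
E = 81;  F = 0;  G = 1

Partials: r_u = (-9*sin(u), 9*cos(u), 0), r_v = (0, 0, 1). As functions of (u, v):
  E = r_u · r_u = 81,
  F = r_u · r_v = 0,
  G = r_v · r_v = 1.
Evaluating at (u, v) = (-3*pi/4, 7/2): E = 81, F = 0, G = 1.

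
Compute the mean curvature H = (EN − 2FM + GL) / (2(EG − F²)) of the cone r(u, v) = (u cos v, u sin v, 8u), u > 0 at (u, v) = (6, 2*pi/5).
H = 2*sqrt(65)/195

With E = 65, F = 0, G = u^2, L = 0, M = 0, N = 8*sqrt(65)*u^2/(65*Abs(u)), assemble
  H = (EN − 2FM + GL) / (2(EG − F²)) = 4*sqrt(65)/(65*Abs(u)).
At (u, v) = (6, 2*pi/5): H = 2*sqrt(65)/195.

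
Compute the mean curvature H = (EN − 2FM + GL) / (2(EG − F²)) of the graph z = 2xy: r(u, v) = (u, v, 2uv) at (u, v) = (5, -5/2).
H = 25*sqrt(14)/1323

With E = 4*v^2 + 1, F = 4*u*v, G = 4*u^2 + 1, L = 0, M = 2/sqrt(4*u^2 + 4*v^2 + 1), N = 0, assemble
  H = (EN − 2FM + GL) / (2(EG − F²)) = -8*u*v/(4*u^2 + 4*v^2 + 1)^(3/2).
At (u, v) = (5, -5/2): H = 25*sqrt(14)/1323.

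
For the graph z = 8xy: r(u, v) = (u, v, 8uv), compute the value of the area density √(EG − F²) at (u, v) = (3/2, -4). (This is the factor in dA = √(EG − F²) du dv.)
√(EG − F²)|_{(3/2, -4)} = sqrt(1169)

E = 64*v^2 + 1, F = 64*u*v, G = 64*u^2 + 1, so EG − F² = 64*u^2 + 64*v^2 + 1. Taking the positive square root: √(EG − F²) = sqrt(64*u^2 + 64*v^2 + 1). At (u, v) = (3/2, -4): sqrt(1169).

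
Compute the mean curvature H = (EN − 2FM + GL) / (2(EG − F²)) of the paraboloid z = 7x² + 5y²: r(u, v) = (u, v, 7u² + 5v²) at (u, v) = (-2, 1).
H = 1544*sqrt(885)/261075

With E = 196*u^2 + 1, F = 140*u*v, G = 100*v^2 + 1, L = 14/sqrt(196*u^2 + 100*v^2 + 1), M = 0, N = 10/sqrt(196*u^2 + 100*v^2 + 1), assemble
  H = (EN − 2FM + GL) / (2(EG − F²)) = 4*(245*u^2 + 175*v^2 + 3)/(196*u^2 + 100*v^2 + 1)^(3/2).
At (u, v) = (-2, 1): H = 1544*sqrt(885)/261075.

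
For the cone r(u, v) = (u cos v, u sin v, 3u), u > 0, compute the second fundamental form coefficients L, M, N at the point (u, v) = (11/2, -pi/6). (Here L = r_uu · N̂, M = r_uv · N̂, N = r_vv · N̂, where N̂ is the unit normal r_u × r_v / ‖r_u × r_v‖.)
L = 0;  M = 0;  N = 33*sqrt(10)/20

Compute the unit normal N̂(u, v) = (-3*sqrt(10)*u*cos(v)/(10*Abs(u)), -3*sqrt(10)*u*sin(v)/(10*Abs(u)), sqrt(10)*u/(10*Abs(u))), and the second partials r_uu, r_uv, r_vv. Take dot products:
  L(u, v) = r_uu · N̂ = 0,
  M(u, v) = r_uv · N̂ = 0,
  N(u, v) = r_vv · N̂ = 3*sqrt(10)*u^2/(10*Abs(u)).
Evaluating at (u, v) = (11/2, -pi/6):
  L = 0, M = 0, N = 33*sqrt(10)/20.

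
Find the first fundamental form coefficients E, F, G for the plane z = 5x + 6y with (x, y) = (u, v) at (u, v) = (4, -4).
E = 26;  F = 30;  G = 37

Partials: r_u = (1, 0, 5), r_v = (0, 1, 6). As functions of (u, v):
  E = r_u · r_u = 26,
  F = r_u · r_v = 30,
  G = r_v · r_v = 37.
Evaluating at (u, v) = (4, -4): E = 26, F = 30, G = 37.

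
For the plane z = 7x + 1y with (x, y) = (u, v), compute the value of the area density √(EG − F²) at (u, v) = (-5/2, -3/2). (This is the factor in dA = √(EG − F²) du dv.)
√(EG − F²)|_{(-5/2, -3/2)} = sqrt(51)

E = 50, F = 7, G = 2, so EG − F² = 51. Taking the positive square root: √(EG − F²) = sqrt(51). At (u, v) = (-5/2, -3/2): sqrt(51).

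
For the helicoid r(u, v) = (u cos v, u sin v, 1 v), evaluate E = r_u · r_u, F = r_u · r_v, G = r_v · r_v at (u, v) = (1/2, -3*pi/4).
E = 1;  F = 0;  G = 5/4

Partials: r_u = (cos(v), sin(v), 0), r_v = (-u*sin(v), u*cos(v), 1). As functions of (u, v):
  E = r_u · r_u = 1,
  F = r_u · r_v = 0,
  G = r_v · r_v = u^2 + 1.
Evaluating at (u, v) = (1/2, -3*pi/4): E = 1, F = 0, G = 5/4.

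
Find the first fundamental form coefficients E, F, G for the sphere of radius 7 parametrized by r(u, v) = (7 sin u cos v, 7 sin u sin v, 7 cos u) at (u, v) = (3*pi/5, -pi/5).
E = 49;  F = 0;  G = 49*sqrt(5)/8 + 245/8

Partials: r_u = (7*cos(u)*cos(v), 7*sin(v)*cos(u), -7*sin(u)), r_v = (-7*sin(u)*sin(v), 7*sin(u)*cos(v), 0). As functions of (u, v):
  E = r_u · r_u = 49,
  F = r_u · r_v = 0,
  G = r_v · r_v = 49*sin(u)^2.
Evaluating at (u, v) = (3*pi/5, -pi/5): E = 49, F = 0, G = 49*sqrt(5)/8 + 245/8.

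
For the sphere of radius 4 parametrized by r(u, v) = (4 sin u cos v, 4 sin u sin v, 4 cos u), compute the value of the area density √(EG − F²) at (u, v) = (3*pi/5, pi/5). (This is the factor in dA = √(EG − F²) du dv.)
√(EG − F²)|_{(3*pi/5, pi/5)} = 4*sqrt(2*sqrt(5) + 10)

E = 16, F = 0, G = 16*sin(u)^2, so EG − F² = 256*sin(u)^2. Taking the positive square root: √(EG − F²) = 16*Abs(sin(u)). At (u, v) = (3*pi/5, pi/5): 4*sqrt(2*sqrt(5) + 10).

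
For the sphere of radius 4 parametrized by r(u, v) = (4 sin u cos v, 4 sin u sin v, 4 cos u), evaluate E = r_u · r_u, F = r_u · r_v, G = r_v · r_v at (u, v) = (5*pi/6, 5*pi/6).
E = 16;  F = 0;  G = 4

Partials: r_u = (4*cos(u)*cos(v), 4*sin(v)*cos(u), -4*sin(u)), r_v = (-4*sin(u)*sin(v), 4*sin(u)*cos(v), 0). As functions of (u, v):
  E = r_u · r_u = 16,
  F = r_u · r_v = 0,
  G = r_v · r_v = 16*sin(u)^2.
Evaluating at (u, v) = (5*pi/6, 5*pi/6): E = 16, F = 0, G = 4.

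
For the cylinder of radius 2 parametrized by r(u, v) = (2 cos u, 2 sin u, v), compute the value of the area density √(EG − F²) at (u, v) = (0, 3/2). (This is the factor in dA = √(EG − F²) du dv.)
√(EG − F²)|_{(0, 3/2)} = 2

E = 4, F = 0, G = 1, so EG − F² = 4. Taking the positive square root: √(EG − F²) = 2. At (u, v) = (0, 3/2): 2.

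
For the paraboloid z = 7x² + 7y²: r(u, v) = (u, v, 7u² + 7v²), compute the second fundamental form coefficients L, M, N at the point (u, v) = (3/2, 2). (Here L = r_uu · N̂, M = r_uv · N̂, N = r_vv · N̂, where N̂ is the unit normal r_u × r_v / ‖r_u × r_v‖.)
L = 7*sqrt(1226)/613;  M = 0;  N = 7*sqrt(1226)/613

Compute the unit normal N̂(u, v) = (-14*u/sqrt(196*u^2 + 196*v^2 + 1), -14*v/sqrt(196*u^2 + 196*v^2 + 1), 1/sqrt(196*u^2 + 196*v^2 + 1)), and the second partials r_uu, r_uv, r_vv. Take dot products:
  L(u, v) = r_uu · N̂ = 14/sqrt(196*u^2 + 196*v^2 + 1),
  M(u, v) = r_uv · N̂ = 0,
  N(u, v) = r_vv · N̂ = 14/sqrt(196*u^2 + 196*v^2 + 1).
Evaluating at (u, v) = (3/2, 2):
  L = 7*sqrt(1226)/613, M = 0, N = 7*sqrt(1226)/613.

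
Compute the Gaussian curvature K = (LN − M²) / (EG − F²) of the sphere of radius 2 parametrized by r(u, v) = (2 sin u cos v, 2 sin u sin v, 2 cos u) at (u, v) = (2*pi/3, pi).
K = 1/4

Coefficients of the first fundamental form: E = 4, F = 0, G = 4*sin(u)^2.
Coefficients of the second fundamental form: L = -2*sin(u)/Abs(sin(u)), M = 0, N = -2*sin(u)^3/Abs(sin(u)).
Assemble K = (LN − M²)/(EG − F²) = 1/4. At (u, v) = (2*pi/3, pi): K = 1/4.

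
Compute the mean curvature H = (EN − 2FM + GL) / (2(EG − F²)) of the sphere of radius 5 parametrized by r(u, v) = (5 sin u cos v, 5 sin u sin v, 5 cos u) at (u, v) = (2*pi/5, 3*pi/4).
H = -1/5

With E = 25, F = 0, G = 25*sin(u)^2, L = -5*sin(u)/Abs(sin(u)), M = 0, N = -5*sin(u)^3/Abs(sin(u)), assemble
  H = (EN − 2FM + GL) / (2(EG − F²)) = -sin(u)/(5*Abs(sin(u))).
At (u, v) = (2*pi/5, 3*pi/4): H = -1/5.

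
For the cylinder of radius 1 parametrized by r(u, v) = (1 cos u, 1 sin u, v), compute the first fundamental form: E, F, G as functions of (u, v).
E = 1;  F = 0;  G = 1

Compute partials: r_u = (-sin(u), cos(u), 0), r_v = (0, 0, 1). Then
  E = r_u · r_u = 1,
  F = r_u · r_v = 0,
  G = r_v · r_v = 1.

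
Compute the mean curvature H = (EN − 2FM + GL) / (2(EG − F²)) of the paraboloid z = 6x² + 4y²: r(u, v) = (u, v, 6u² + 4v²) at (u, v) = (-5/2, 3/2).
H = 4474*sqrt(1045)/1092025

With E = 144*u^2 + 1, F = 96*u*v, G = 64*v^2 + 1, L = 12/sqrt(144*u^2 + 64*v^2 + 1), M = 0, N = 8/sqrt(144*u^2 + 64*v^2 + 1), assemble
  H = (EN − 2FM + GL) / (2(EG − F²)) = 2*(288*u^2 + 192*v^2 + 5)/(144*u^2 + 64*v^2 + 1)^(3/2).
At (u, v) = (-5/2, 3/2): H = 4474*sqrt(1045)/1092025.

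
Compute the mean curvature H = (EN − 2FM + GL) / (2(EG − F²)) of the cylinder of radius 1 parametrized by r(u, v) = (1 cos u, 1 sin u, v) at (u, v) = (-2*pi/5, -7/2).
H = -1/2

With E = 1, F = 0, G = 1, L = -1, M = 0, N = 0, assemble
  H = (EN − 2FM + GL) / (2(EG − F²)) = -1/2.
At (u, v) = (-2*pi/5, -7/2): H = -1/2.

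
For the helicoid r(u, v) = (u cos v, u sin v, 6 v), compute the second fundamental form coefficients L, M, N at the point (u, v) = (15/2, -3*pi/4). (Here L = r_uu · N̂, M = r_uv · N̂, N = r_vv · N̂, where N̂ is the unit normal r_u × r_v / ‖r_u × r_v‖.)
L = 0;  M = -4*sqrt(41)/41;  N = 0

Compute the unit normal N̂(u, v) = (6*sin(v)/sqrt(u^2 + 36), -6*cos(v)/sqrt(u^2 + 36), u/sqrt(u^2 + 36)), and the second partials r_uu, r_uv, r_vv. Take dot products:
  L(u, v) = r_uu · N̂ = 0,
  M(u, v) = r_uv · N̂ = -6/sqrt(u^2 + 36),
  N(u, v) = r_vv · N̂ = 0.
Evaluating at (u, v) = (15/2, -3*pi/4):
  L = 0, M = -4*sqrt(41)/41, N = 0.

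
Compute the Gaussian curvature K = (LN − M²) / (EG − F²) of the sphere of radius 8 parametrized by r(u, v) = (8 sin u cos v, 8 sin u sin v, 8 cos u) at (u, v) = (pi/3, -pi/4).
K = 1/64

Coefficients of the first fundamental form: E = 64, F = 0, G = 64*sin(u)^2.
Coefficients of the second fundamental form: L = -8*sin(u)/Abs(sin(u)), M = 0, N = -8*sin(u)^3/Abs(sin(u)).
Assemble K = (LN − M²)/(EG − F²) = 1/64. At (u, v) = (pi/3, -pi/4): K = 1/64.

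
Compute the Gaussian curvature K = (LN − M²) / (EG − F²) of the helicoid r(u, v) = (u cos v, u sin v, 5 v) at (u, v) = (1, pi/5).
K = -25/676

Coefficients of the first fundamental form: E = 1, F = 0, G = u^2 + 25.
Coefficients of the second fundamental form: L = 0, M = -5/sqrt(u^2 + 25), N = 0.
Assemble K = (LN − M²)/(EG − F²) = -25/(u^2 + 25)^2. At (u, v) = (1, pi/5): K = -25/676.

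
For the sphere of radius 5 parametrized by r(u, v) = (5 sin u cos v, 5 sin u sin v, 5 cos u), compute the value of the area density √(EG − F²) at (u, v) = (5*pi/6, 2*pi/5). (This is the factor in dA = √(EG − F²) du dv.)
√(EG − F²)|_{(5*pi/6, 2*pi/5)} = 25/2

E = 25, F = 0, G = 25*sin(u)^2, so EG − F² = 625*sin(u)^2. Taking the positive square root: √(EG − F²) = 25*Abs(sin(u)). At (u, v) = (5*pi/6, 2*pi/5): 25/2.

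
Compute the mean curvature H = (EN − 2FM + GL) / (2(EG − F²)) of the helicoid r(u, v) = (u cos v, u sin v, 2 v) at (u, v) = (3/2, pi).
H = 0

With E = 1, F = 0, G = u^2 + 4, L = 0, M = -2/sqrt(u^2 + 4), N = 0, assemble
  H = (EN − 2FM + GL) / (2(EG − F²)) = 0.
At (u, v) = (3/2, pi): H = 0.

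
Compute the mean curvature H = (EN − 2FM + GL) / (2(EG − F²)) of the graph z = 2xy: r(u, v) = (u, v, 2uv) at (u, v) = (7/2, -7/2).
H = 98*sqrt(11)/3267

With E = 4*v^2 + 1, F = 4*u*v, G = 4*u^2 + 1, L = 0, M = 2/sqrt(4*u^2 + 4*v^2 + 1), N = 0, assemble
  H = (EN − 2FM + GL) / (2(EG − F²)) = -8*u*v/(4*u^2 + 4*v^2 + 1)^(3/2).
At (u, v) = (7/2, -7/2): H = 98*sqrt(11)/3267.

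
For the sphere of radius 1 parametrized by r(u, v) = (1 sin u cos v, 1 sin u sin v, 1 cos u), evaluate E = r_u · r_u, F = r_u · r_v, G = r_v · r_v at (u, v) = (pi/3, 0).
E = 1;  F = 0;  G = 3/4

Partials: r_u = (cos(u)*cos(v), sin(v)*cos(u), -sin(u)), r_v = (-sin(u)*sin(v), sin(u)*cos(v), 0). As functions of (u, v):
  E = r_u · r_u = 1,
  F = r_u · r_v = 0,
  G = r_v · r_v = sin(u)^2.
Evaluating at (u, v) = (pi/3, 0): E = 1, F = 0, G = 3/4.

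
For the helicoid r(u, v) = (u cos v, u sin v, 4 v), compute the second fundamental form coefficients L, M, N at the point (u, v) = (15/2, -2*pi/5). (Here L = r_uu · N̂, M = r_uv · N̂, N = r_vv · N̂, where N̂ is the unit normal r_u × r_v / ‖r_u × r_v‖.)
L = 0;  M = -8/17;  N = 0

Compute the unit normal N̂(u, v) = (4*sin(v)/sqrt(u^2 + 16), -4*cos(v)/sqrt(u^2 + 16), u/sqrt(u^2 + 16)), and the second partials r_uu, r_uv, r_vv. Take dot products:
  L(u, v) = r_uu · N̂ = 0,
  M(u, v) = r_uv · N̂ = -4/sqrt(u^2 + 16),
  N(u, v) = r_vv · N̂ = 0.
Evaluating at (u, v) = (15/2, -2*pi/5):
  L = 0, M = -8/17, N = 0.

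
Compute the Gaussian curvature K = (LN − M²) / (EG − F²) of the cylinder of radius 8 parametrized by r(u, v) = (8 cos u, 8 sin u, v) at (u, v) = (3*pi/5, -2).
K = 0

Coefficients of the first fundamental form: E = 64, F = 0, G = 1.
Coefficients of the second fundamental form: L = -8, M = 0, N = 0.
Assemble K = (LN − M²)/(EG − F²) = 0. At (u, v) = (3*pi/5, -2): K = 0.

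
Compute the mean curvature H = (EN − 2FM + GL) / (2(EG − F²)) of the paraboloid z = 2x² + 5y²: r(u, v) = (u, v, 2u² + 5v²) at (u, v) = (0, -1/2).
H = 57*sqrt(26)/676

With E = 16*u^2 + 1, F = 40*u*v, G = 100*v^2 + 1, L = 4/sqrt(16*u^2 + 100*v^2 + 1), M = 0, N = 10/sqrt(16*u^2 + 100*v^2 + 1), assemble
  H = (EN − 2FM + GL) / (2(EG − F²)) = (80*u^2 + 200*v^2 + 7)/(16*u^2 + 100*v^2 + 1)^(3/2).
At (u, v) = (0, -1/2): H = 57*sqrt(26)/676.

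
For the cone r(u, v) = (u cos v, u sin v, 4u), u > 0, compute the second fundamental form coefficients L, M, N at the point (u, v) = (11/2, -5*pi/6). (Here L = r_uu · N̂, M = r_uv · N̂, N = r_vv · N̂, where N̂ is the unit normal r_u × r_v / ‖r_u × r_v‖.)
L = 0;  M = 0;  N = 22*sqrt(17)/17

Compute the unit normal N̂(u, v) = (-4*sqrt(17)*u*cos(v)/(17*Abs(u)), -4*sqrt(17)*u*sin(v)/(17*Abs(u)), sqrt(17)*u/(17*Abs(u))), and the second partials r_uu, r_uv, r_vv. Take dot products:
  L(u, v) = r_uu · N̂ = 0,
  M(u, v) = r_uv · N̂ = 0,
  N(u, v) = r_vv · N̂ = 4*sqrt(17)*u^2/(17*Abs(u)).
Evaluating at (u, v) = (11/2, -5*pi/6):
  L = 0, M = 0, N = 22*sqrt(17)/17.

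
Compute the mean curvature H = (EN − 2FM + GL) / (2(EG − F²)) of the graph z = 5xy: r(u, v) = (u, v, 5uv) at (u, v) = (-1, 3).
H = 375*sqrt(251)/63001

With E = 25*v^2 + 1, F = 25*u*v, G = 25*u^2 + 1, L = 0, M = 5/sqrt(25*u^2 + 25*v^2 + 1), N = 0, assemble
  H = (EN − 2FM + GL) / (2(EG − F²)) = -125*u*v/(25*u^2 + 25*v^2 + 1)^(3/2).
At (u, v) = (-1, 3): H = 375*sqrt(251)/63001.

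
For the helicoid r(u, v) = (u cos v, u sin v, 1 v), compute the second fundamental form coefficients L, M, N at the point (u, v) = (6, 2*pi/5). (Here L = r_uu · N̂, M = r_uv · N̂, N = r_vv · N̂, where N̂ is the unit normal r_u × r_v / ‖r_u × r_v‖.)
L = 0;  M = -sqrt(37)/37;  N = 0

Compute the unit normal N̂(u, v) = (sin(v)/sqrt(u^2 + 1), -cos(v)/sqrt(u^2 + 1), u/sqrt(u^2 + 1)), and the second partials r_uu, r_uv, r_vv. Take dot products:
  L(u, v) = r_uu · N̂ = 0,
  M(u, v) = r_uv · N̂ = -1/sqrt(u^2 + 1),
  N(u, v) = r_vv · N̂ = 0.
Evaluating at (u, v) = (6, 2*pi/5):
  L = 0, M = -sqrt(37)/37, N = 0.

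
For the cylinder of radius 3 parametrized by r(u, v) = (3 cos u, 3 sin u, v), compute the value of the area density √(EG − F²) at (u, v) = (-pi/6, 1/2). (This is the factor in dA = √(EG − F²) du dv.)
√(EG − F²)|_{(-pi/6, 1/2)} = 3

E = 9, F = 0, G = 1, so EG − F² = 9. Taking the positive square root: √(EG − F²) = 3. At (u, v) = (-pi/6, 1/2): 3.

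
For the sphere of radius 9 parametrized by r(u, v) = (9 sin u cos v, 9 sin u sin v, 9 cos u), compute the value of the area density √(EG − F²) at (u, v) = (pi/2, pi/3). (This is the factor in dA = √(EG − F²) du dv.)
√(EG − F²)|_{(pi/2, pi/3)} = 81

E = 81, F = 0, G = 81*sin(u)^2, so EG − F² = 6561*sin(u)^2. Taking the positive square root: √(EG − F²) = 81*Abs(sin(u)). At (u, v) = (pi/2, pi/3): 81.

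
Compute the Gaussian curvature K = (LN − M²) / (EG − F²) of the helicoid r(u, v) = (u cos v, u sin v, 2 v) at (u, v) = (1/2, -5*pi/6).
K = -64/289

Coefficients of the first fundamental form: E = 1, F = 0, G = u^2 + 4.
Coefficients of the second fundamental form: L = 0, M = -2/sqrt(u^2 + 4), N = 0.
Assemble K = (LN − M²)/(EG − F²) = -4/(u^2 + 4)^2. At (u, v) = (1/2, -5*pi/6): K = -64/289.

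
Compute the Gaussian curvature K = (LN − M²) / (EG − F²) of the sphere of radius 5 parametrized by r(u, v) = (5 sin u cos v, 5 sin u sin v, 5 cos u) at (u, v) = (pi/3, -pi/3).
K = 1/25

Coefficients of the first fundamental form: E = 25, F = 0, G = 25*sin(u)^2.
Coefficients of the second fundamental form: L = -5*sin(u)/Abs(sin(u)), M = 0, N = -5*sin(u)^3/Abs(sin(u)).
Assemble K = (LN − M²)/(EG − F²) = 1/25. At (u, v) = (pi/3, -pi/3): K = 1/25.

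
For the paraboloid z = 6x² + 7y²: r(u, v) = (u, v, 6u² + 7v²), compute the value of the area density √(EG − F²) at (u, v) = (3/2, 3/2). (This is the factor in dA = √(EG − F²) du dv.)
√(EG − F²)|_{(3/2, 3/2)} = sqrt(766)

E = 144*u^2 + 1, F = 168*u*v, G = 196*v^2 + 1, so EG − F² = 144*u^2 + 196*v^2 + 1. Taking the positive square root: √(EG − F²) = sqrt(144*u^2 + 196*v^2 + 1). At (u, v) = (3/2, 3/2): sqrt(766).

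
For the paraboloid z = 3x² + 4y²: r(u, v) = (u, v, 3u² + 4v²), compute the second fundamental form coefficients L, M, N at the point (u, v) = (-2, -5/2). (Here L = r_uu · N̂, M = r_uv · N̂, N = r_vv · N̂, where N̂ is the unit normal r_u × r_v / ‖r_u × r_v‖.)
L = 6*sqrt(545)/545;  M = 0;  N = 8*sqrt(545)/545

Compute the unit normal N̂(u, v) = (-6*u/sqrt(36*u^2 + 64*v^2 + 1), -8*v/sqrt(36*u^2 + 64*v^2 + 1), 1/sqrt(36*u^2 + 64*v^2 + 1)), and the second partials r_uu, r_uv, r_vv. Take dot products:
  L(u, v) = r_uu · N̂ = 6/sqrt(36*u^2 + 64*v^2 + 1),
  M(u, v) = r_uv · N̂ = 0,
  N(u, v) = r_vv · N̂ = 8/sqrt(36*u^2 + 64*v^2 + 1).
Evaluating at (u, v) = (-2, -5/2):
  L = 6*sqrt(545)/545, M = 0, N = 8*sqrt(545)/545.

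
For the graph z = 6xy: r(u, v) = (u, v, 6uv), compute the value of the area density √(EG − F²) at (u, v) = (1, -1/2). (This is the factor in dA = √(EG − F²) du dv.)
√(EG − F²)|_{(1, -1/2)} = sqrt(46)

E = 36*v^2 + 1, F = 36*u*v, G = 36*u^2 + 1, so EG − F² = 36*u^2 + 36*v^2 + 1. Taking the positive square root: √(EG − F²) = sqrt(36*u^2 + 36*v^2 + 1). At (u, v) = (1, -1/2): sqrt(46).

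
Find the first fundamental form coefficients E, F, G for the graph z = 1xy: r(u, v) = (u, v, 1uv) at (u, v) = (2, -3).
E = 10;  F = -6;  G = 5

Partials: r_u = (1, 0, v), r_v = (0, 1, u). As functions of (u, v):
  E = r_u · r_u = v^2 + 1,
  F = r_u · r_v = u*v,
  G = r_v · r_v = u^2 + 1.
Evaluating at (u, v) = (2, -3): E = 10, F = -6, G = 5.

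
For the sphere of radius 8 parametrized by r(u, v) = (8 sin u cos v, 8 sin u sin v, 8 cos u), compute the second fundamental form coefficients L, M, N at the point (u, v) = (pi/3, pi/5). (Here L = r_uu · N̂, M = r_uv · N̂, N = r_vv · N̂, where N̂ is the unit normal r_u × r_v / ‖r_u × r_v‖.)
L = -8;  M = 0;  N = -6

Compute the unit normal N̂(u, v) = (sin(u)^2*cos(v)/Abs(sin(u)), sin(u)^2*sin(v)/Abs(sin(u)), sin(2*u)/(2*Abs(sin(u)))), and the second partials r_uu, r_uv, r_vv. Take dot products:
  L(u, v) = r_uu · N̂ = -8*sin(u)/Abs(sin(u)),
  M(u, v) = r_uv · N̂ = 0,
  N(u, v) = r_vv · N̂ = -8*sin(u)^3/Abs(sin(u)).
Evaluating at (u, v) = (pi/3, pi/5):
  L = -8, M = 0, N = -6.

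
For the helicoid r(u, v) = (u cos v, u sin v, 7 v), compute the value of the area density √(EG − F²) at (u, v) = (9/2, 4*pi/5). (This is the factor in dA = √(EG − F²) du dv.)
√(EG − F²)|_{(9/2, 4*pi/5)} = sqrt(277)/2

E = 1, F = 0, G = u^2 + 49, so EG − F² = u^2 + 49. Taking the positive square root: √(EG − F²) = sqrt(u^2 + 49). At (u, v) = (9/2, 4*pi/5): sqrt(277)/2.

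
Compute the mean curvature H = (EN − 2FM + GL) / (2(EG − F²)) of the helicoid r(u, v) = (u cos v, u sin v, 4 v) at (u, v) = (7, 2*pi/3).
H = 0

With E = 1, F = 0, G = u^2 + 16, L = 0, M = -4/sqrt(u^2 + 16), N = 0, assemble
  H = (EN − 2FM + GL) / (2(EG − F²)) = 0.
At (u, v) = (7, 2*pi/3): H = 0.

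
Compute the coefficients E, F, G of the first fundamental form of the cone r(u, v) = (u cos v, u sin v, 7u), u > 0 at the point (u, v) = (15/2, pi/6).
E = 50;  F = 0;  G = 225/4

Partials: r_u = (cos(v), sin(v), 7), r_v = (-u*sin(v), u*cos(v), 0). As functions of (u, v):
  E = r_u · r_u = 50,
  F = r_u · r_v = 0,
  G = r_v · r_v = u^2.
Evaluating at (u, v) = (15/2, pi/6): E = 50, F = 0, G = 225/4.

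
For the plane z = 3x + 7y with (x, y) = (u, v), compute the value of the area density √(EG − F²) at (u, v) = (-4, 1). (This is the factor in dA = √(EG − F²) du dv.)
√(EG − F²)|_{(-4, 1)} = sqrt(59)

E = 10, F = 21, G = 50, so EG − F² = 59. Taking the positive square root: √(EG − F²) = sqrt(59). At (u, v) = (-4, 1): sqrt(59).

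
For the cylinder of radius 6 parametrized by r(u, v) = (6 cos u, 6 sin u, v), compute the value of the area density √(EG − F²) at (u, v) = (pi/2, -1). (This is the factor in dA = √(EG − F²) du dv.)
√(EG − F²)|_{(pi/2, -1)} = 6

E = 36, F = 0, G = 1, so EG − F² = 36. Taking the positive square root: √(EG − F²) = 6. At (u, v) = (pi/2, -1): 6.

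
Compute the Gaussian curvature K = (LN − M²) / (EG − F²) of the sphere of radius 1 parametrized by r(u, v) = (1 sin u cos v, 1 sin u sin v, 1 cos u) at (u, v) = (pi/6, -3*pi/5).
K = 1

Coefficients of the first fundamental form: E = 1, F = 0, G = sin(u)^2.
Coefficients of the second fundamental form: L = -sin(u)/Abs(sin(u)), M = 0, N = -sin(u)^3/Abs(sin(u)).
Assemble K = (LN − M²)/(EG − F²) = 1. At (u, v) = (pi/6, -3*pi/5): K = 1.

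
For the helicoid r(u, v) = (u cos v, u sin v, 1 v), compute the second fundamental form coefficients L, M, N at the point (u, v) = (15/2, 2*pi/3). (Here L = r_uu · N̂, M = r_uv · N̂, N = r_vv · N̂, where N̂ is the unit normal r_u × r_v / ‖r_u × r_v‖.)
L = 0;  M = -2*sqrt(229)/229;  N = 0

Compute the unit normal N̂(u, v) = (sin(v)/sqrt(u^2 + 1), -cos(v)/sqrt(u^2 + 1), u/sqrt(u^2 + 1)), and the second partials r_uu, r_uv, r_vv. Take dot products:
  L(u, v) = r_uu · N̂ = 0,
  M(u, v) = r_uv · N̂ = -1/sqrt(u^2 + 1),
  N(u, v) = r_vv · N̂ = 0.
Evaluating at (u, v) = (15/2, 2*pi/3):
  L = 0, M = -2*sqrt(229)/229, N = 0.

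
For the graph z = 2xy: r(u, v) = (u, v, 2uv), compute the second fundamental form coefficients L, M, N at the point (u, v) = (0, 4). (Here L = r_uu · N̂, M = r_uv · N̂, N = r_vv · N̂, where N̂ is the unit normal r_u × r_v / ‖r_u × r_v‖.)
L = 0;  M = 2*sqrt(65)/65;  N = 0

Compute the unit normal N̂(u, v) = (-2*v/sqrt(4*u^2 + 4*v^2 + 1), -2*u/sqrt(4*u^2 + 4*v^2 + 1), 1/sqrt(4*u^2 + 4*v^2 + 1)), and the second partials r_uu, r_uv, r_vv. Take dot products:
  L(u, v) = r_uu · N̂ = 0,
  M(u, v) = r_uv · N̂ = 2/sqrt(4*u^2 + 4*v^2 + 1),
  N(u, v) = r_vv · N̂ = 0.
Evaluating at (u, v) = (0, 4):
  L = 0, M = 2*sqrt(65)/65, N = 0.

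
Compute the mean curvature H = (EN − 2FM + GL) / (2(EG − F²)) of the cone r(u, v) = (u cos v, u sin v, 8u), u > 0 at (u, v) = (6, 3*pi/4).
H = 2*sqrt(65)/195

With E = 65, F = 0, G = u^2, L = 0, M = 0, N = 8*sqrt(65)*u^2/(65*Abs(u)), assemble
  H = (EN − 2FM + GL) / (2(EG − F²)) = 4*sqrt(65)/(65*Abs(u)).
At (u, v) = (6, 3*pi/4): H = 2*sqrt(65)/195.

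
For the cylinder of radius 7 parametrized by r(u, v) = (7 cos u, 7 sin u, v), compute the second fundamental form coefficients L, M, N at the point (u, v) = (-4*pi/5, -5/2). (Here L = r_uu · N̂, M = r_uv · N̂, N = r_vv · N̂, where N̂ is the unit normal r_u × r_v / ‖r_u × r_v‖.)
L = -7;  M = 0;  N = 0

Compute the unit normal N̂(u, v) = (cos(u), sin(u), 0), and the second partials r_uu, r_uv, r_vv. Take dot products:
  L(u, v) = r_uu · N̂ = -7,
  M(u, v) = r_uv · N̂ = 0,
  N(u, v) = r_vv · N̂ = 0.
Evaluating at (u, v) = (-4*pi/5, -5/2):
  L = -7, M = 0, N = 0.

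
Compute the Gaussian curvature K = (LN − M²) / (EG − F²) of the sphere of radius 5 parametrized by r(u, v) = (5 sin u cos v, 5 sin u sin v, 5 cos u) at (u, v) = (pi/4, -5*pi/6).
K = 1/25

Coefficients of the first fundamental form: E = 25, F = 0, G = 25*sin(u)^2.
Coefficients of the second fundamental form: L = -5*sin(u)/Abs(sin(u)), M = 0, N = -5*sin(u)^3/Abs(sin(u)).
Assemble K = (LN − M²)/(EG − F²) = 1/25. At (u, v) = (pi/4, -5*pi/6): K = 1/25.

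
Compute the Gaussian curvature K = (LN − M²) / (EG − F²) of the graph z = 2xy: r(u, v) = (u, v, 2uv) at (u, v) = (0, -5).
K = -4/10201

Coefficients of the first fundamental form: E = 4*v^2 + 1, F = 4*u*v, G = 4*u^2 + 1.
Coefficients of the second fundamental form: L = 0, M = 2/sqrt(4*u^2 + 4*v^2 + 1), N = 0.
Assemble K = (LN − M²)/(EG − F²) = -4/(16*u^4 + 32*u^2*v^2 + 8*u^2 + 16*v^4 + 8*v^2 + 1). At (u, v) = (0, -5): K = -4/10201.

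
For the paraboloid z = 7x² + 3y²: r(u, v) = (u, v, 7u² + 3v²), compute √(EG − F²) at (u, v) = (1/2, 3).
√(EG − F²)|_{(1/2, 3)} = sqrt(374)

E = 196*u^2 + 1, F = 84*u*v, G = 36*v^2 + 1; EG − F² = 196*u^2 + 36*v^2 + 1; √(EG − F²) = sqrt(196*u^2 + 36*v^2 + 1). At the given point: sqrt(374).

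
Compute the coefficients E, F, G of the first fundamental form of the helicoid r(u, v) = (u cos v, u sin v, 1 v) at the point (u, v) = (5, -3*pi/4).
E = 1;  F = 0;  G = 26

Partials: r_u = (cos(v), sin(v), 0), r_v = (-u*sin(v), u*cos(v), 1). As functions of (u, v):
  E = r_u · r_u = 1,
  F = r_u · r_v = 0,
  G = r_v · r_v = u^2 + 1.
Evaluating at (u, v) = (5, -3*pi/4): E = 1, F = 0, G = 26.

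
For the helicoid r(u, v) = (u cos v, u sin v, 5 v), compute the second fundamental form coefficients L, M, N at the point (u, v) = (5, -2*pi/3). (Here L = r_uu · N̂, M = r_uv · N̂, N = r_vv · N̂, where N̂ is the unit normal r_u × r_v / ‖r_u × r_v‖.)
L = 0;  M = -sqrt(2)/2;  N = 0

Compute the unit normal N̂(u, v) = (5*sin(v)/sqrt(u^2 + 25), -5*cos(v)/sqrt(u^2 + 25), u/sqrt(u^2 + 25)), and the second partials r_uu, r_uv, r_vv. Take dot products:
  L(u, v) = r_uu · N̂ = 0,
  M(u, v) = r_uv · N̂ = -5/sqrt(u^2 + 25),
  N(u, v) = r_vv · N̂ = 0.
Evaluating at (u, v) = (5, -2*pi/3):
  L = 0, M = -sqrt(2)/2, N = 0.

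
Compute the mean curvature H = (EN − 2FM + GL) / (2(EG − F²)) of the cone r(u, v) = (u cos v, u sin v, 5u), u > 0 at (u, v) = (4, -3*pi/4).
H = 5*sqrt(26)/208

With E = 26, F = 0, G = u^2, L = 0, M = 0, N = 5*sqrt(26)*u^2/(26*Abs(u)), assemble
  H = (EN − 2FM + GL) / (2(EG − F²)) = 5*sqrt(26)/(52*Abs(u)).
At (u, v) = (4, -3*pi/4): H = 5*sqrt(26)/208.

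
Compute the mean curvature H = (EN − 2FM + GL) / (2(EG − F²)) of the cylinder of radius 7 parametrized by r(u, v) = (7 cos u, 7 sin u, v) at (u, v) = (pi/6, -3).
H = -1/14

With E = 49, F = 0, G = 1, L = -7, M = 0, N = 0, assemble
  H = (EN − 2FM + GL) / (2(EG − F²)) = -1/14.
At (u, v) = (pi/6, -3): H = -1/14.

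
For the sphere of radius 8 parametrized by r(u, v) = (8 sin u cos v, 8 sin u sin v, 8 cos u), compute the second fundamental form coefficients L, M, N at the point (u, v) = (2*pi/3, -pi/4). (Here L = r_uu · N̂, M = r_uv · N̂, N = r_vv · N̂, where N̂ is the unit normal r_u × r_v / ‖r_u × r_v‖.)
L = -8;  M = 0;  N = -6

Compute the unit normal N̂(u, v) = (sin(u)^2*cos(v)/Abs(sin(u)), sin(u)^2*sin(v)/Abs(sin(u)), sin(2*u)/(2*Abs(sin(u)))), and the second partials r_uu, r_uv, r_vv. Take dot products:
  L(u, v) = r_uu · N̂ = -8*sin(u)/Abs(sin(u)),
  M(u, v) = r_uv · N̂ = 0,
  N(u, v) = r_vv · N̂ = -8*sin(u)^3/Abs(sin(u)).
Evaluating at (u, v) = (2*pi/3, -pi/4):
  L = -8, M = 0, N = -6.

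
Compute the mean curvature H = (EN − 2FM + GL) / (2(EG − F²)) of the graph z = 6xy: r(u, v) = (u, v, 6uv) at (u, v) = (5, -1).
H = 1080*sqrt(937)/877969

With E = 36*v^2 + 1, F = 36*u*v, G = 36*u^2 + 1, L = 0, M = 6/sqrt(36*u^2 + 36*v^2 + 1), N = 0, assemble
  H = (EN − 2FM + GL) / (2(EG − F²)) = -216*u*v/(36*u^2 + 36*v^2 + 1)^(3/2).
At (u, v) = (5, -1): H = 1080*sqrt(937)/877969.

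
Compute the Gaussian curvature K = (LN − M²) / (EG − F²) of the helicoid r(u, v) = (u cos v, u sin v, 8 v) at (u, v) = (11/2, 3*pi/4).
K = -1024/142129

Coefficients of the first fundamental form: E = 1, F = 0, G = u^2 + 64.
Coefficients of the second fundamental form: L = 0, M = -8/sqrt(u^2 + 64), N = 0.
Assemble K = (LN − M²)/(EG − F²) = -64/(u^2 + 64)^2. At (u, v) = (11/2, 3*pi/4): K = -1024/142129.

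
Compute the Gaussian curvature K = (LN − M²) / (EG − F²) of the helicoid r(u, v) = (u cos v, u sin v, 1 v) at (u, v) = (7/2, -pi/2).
K = -16/2809

Coefficients of the first fundamental form: E = 1, F = 0, G = u^2 + 1.
Coefficients of the second fundamental form: L = 0, M = -1/sqrt(u^2 + 1), N = 0.
Assemble K = (LN − M²)/(EG − F²) = -1/(u^2 + 1)^2. At (u, v) = (7/2, -pi/2): K = -16/2809.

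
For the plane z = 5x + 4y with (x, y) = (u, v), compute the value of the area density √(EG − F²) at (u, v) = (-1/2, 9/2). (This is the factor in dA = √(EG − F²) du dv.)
√(EG − F²)|_{(-1/2, 9/2)} = sqrt(42)

E = 26, F = 20, G = 17, so EG − F² = 42. Taking the positive square root: √(EG − F²) = sqrt(42). At (u, v) = (-1/2, 9/2): sqrt(42).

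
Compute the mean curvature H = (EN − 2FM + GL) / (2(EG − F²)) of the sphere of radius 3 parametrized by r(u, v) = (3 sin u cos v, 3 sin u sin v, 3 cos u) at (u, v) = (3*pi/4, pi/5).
H = -1/3

With E = 9, F = 0, G = 9*sin(u)^2, L = -3*sin(u)/Abs(sin(u)), M = 0, N = -3*sin(u)^3/Abs(sin(u)), assemble
  H = (EN − 2FM + GL) / (2(EG − F²)) = -sin(u)/(3*Abs(sin(u))).
At (u, v) = (3*pi/4, pi/5): H = -1/3.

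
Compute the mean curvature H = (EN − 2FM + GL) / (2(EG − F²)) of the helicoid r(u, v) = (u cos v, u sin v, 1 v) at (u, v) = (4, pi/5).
H = 0

With E = 1, F = 0, G = u^2 + 1, L = 0, M = -1/sqrt(u^2 + 1), N = 0, assemble
  H = (EN − 2FM + GL) / (2(EG − F²)) = 0.
At (u, v) = (4, pi/5): H = 0.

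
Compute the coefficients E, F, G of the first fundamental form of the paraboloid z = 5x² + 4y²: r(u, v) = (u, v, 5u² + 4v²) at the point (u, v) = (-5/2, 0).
E = 626;  F = 0;  G = 1

Partials: r_u = (1, 0, 10*u), r_v = (0, 1, 8*v). As functions of (u, v):
  E = r_u · r_u = 100*u^2 + 1,
  F = r_u · r_v = 80*u*v,
  G = r_v · r_v = 64*v^2 + 1.
Evaluating at (u, v) = (-5/2, 0): E = 626, F = 0, G = 1.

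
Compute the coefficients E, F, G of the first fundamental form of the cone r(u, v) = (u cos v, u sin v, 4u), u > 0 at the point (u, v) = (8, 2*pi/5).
E = 17;  F = 0;  G = 64

Partials: r_u = (cos(v), sin(v), 4), r_v = (-u*sin(v), u*cos(v), 0). As functions of (u, v):
  E = r_u · r_u = 17,
  F = r_u · r_v = 0,
  G = r_v · r_v = u^2.
Evaluating at (u, v) = (8, 2*pi/5): E = 17, F = 0, G = 64.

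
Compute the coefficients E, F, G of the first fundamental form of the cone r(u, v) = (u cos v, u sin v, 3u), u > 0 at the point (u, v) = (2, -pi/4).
E = 10;  F = 0;  G = 4

Partials: r_u = (cos(v), sin(v), 3), r_v = (-u*sin(v), u*cos(v), 0). As functions of (u, v):
  E = r_u · r_u = 10,
  F = r_u · r_v = 0,
  G = r_v · r_v = u^2.
Evaluating at (u, v) = (2, -pi/4): E = 10, F = 0, G = 4.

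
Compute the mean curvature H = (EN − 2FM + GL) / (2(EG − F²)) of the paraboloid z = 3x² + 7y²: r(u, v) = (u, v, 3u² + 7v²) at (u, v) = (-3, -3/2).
H = 3601*sqrt(766)/586756

With E = 36*u^2 + 1, F = 84*u*v, G = 196*v^2 + 1, L = 6/sqrt(36*u^2 + 196*v^2 + 1), M = 0, N = 14/sqrt(36*u^2 + 196*v^2 + 1), assemble
  H = (EN − 2FM + GL) / (2(EG − F²)) = 2*(126*u^2 + 294*v^2 + 5)/(36*u^2 + 196*v^2 + 1)^(3/2).
At (u, v) = (-3, -3/2): H = 3601*sqrt(766)/586756.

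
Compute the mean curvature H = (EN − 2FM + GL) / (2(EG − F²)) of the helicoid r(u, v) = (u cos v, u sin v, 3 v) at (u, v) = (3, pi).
H = 0

With E = 1, F = 0, G = u^2 + 9, L = 0, M = -3/sqrt(u^2 + 9), N = 0, assemble
  H = (EN − 2FM + GL) / (2(EG − F²)) = 0.
At (u, v) = (3, pi): H = 0.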